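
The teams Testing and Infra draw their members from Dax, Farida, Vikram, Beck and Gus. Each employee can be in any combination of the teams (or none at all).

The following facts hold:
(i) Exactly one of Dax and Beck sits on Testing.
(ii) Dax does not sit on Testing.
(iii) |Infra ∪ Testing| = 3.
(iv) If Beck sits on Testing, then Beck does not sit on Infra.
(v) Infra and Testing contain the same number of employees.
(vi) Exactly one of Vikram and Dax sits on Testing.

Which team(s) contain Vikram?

From (ii): Dax ∉ Testing.
(i) (exactly one): Beck ∈ Testing.
(iv): Beck ∉ Infra.
(vi) (exactly one): Vikram ∈ Testing.
Suppose Vikram ∉ Infra: no assignment then satisfies all the clues, so Vikram ∈ Infra.

Vikram: Infra, Testing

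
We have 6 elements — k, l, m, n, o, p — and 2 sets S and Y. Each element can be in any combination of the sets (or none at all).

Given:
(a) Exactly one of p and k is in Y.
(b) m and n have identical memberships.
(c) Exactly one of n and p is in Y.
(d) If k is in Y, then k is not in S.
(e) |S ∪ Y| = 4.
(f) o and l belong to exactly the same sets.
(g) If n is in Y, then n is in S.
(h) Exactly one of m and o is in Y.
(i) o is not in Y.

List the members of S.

S = {m, n, p}

From (i): o ∉ Y.
(f): l matches o: l ∉ Y.
(h) (exactly one): m ∈ Y.
(b): n matches m: n ∈ Y.
(c) (exactly one): p ∉ Y.
(g): n ∈ S.
(a) (exactly one): k ∈ Y.
(b): m matches n: m ∈ S.
(d): k ∉ S.
Suppose l ∈ S: no assignment then satisfies all the clues, so l ∉ S.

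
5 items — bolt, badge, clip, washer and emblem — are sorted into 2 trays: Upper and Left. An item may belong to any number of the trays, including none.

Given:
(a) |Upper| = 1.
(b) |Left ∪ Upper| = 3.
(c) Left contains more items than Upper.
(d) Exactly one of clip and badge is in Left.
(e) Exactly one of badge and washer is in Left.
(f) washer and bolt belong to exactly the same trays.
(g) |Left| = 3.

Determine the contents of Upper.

Upper = {clip}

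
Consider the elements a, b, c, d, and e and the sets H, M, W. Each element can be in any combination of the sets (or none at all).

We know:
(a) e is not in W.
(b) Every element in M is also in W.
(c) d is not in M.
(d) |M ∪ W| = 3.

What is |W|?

3

From (a): e ∉ W.
From (c): d ∉ M.
(b) contrapositive: e ∉ M.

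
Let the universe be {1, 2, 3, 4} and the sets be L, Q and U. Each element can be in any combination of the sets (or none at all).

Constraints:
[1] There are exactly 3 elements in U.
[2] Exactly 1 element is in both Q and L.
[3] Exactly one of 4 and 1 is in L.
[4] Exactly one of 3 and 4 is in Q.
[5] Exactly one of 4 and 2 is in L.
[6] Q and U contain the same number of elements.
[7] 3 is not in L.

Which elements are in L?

L = {4}

From (7): 3 ∉ L.
Suppose 1 ∈ L: no assignment then satisfies all the clues, so 1 ∉ L.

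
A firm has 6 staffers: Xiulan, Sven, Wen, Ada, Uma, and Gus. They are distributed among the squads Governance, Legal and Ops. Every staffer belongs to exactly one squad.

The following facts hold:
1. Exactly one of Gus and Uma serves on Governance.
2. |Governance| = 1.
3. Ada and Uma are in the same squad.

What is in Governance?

Governance = {Gus}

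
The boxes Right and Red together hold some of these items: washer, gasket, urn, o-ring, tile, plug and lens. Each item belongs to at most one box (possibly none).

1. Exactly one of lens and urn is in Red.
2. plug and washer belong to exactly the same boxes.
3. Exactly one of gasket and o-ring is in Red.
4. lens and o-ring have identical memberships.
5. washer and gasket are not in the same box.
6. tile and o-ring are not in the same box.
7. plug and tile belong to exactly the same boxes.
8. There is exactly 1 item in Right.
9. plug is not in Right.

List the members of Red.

Red = {lens, o-ring}

From (9): plug ∉ Right.
(2): washer matches plug: washer ∉ Right.
(7): tile matches plug: tile ∉ Right.
Suppose washer ∈ Red: no assignment then satisfies all the clues, so washer ∉ Red.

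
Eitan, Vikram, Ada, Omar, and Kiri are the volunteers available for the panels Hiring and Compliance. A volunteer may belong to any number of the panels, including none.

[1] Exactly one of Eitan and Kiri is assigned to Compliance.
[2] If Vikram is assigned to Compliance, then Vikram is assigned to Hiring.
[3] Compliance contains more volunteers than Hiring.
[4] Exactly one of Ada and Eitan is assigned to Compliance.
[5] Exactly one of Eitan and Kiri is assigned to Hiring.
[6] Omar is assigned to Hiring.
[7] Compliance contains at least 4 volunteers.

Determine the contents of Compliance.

Compliance = {Ada, Kiri, Omar, Vikram}

From (6): Omar ∈ Hiring.
Suppose Eitan ∈ Compliance: no assignment then satisfies all the clues, so Eitan ∉ Compliance.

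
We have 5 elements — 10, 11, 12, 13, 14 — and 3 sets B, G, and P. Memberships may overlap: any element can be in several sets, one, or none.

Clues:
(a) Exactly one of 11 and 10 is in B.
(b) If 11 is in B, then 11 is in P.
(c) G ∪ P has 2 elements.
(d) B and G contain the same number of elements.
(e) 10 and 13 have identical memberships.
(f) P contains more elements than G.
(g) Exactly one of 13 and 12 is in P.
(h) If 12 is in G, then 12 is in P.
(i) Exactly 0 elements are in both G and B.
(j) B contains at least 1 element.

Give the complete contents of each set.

B = {11}; G = {12}; P = {11, 12}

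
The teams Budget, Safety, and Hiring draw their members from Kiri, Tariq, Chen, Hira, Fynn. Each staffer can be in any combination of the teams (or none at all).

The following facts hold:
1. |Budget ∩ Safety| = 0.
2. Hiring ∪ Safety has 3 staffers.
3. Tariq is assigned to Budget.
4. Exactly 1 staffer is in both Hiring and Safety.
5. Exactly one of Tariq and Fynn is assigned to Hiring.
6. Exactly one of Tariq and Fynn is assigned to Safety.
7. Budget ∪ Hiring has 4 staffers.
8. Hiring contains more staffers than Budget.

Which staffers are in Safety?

Safety = {Fynn}

From (3): Tariq ∈ Budget.
Suppose Kiri ∈ Safety: no assignment then satisfies all the clues, so Kiri ∉ Safety.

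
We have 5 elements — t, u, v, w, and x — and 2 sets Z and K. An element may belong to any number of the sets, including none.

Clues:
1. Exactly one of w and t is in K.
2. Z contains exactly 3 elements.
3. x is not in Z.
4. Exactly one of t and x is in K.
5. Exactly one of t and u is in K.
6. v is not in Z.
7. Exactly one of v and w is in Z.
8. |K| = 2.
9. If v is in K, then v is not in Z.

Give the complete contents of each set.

From (3): x ∉ Z.
From (6): v ∉ Z.
(2): only 3 candidates remain for Z, so all are in.
Suppose t ∉ K: no assignment then satisfies all the clues, so t ∈ K.

Z = {t, u, w}; K = {t, v}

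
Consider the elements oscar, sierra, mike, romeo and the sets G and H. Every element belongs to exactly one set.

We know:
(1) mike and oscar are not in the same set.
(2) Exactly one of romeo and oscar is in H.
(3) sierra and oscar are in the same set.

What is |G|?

2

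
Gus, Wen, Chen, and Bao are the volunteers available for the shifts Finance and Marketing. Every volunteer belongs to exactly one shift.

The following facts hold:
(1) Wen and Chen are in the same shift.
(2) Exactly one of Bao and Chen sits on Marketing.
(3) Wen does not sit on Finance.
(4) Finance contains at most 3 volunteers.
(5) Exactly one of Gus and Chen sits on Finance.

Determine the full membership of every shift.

Finance = {Bao, Gus}; Marketing = {Chen, Wen}

From (3): Wen ∉ Finance.
(1): Chen matches Wen: Chen ∉ Finance.
(5) (exactly one): Gus ∈ Finance.
Only one shift left: Wen ∈ Marketing.
Only one shift left: Chen ∈ Marketing.
(2) (exactly one): Bao ∉ Marketing.
Only one shift left: Bao ∈ Finance.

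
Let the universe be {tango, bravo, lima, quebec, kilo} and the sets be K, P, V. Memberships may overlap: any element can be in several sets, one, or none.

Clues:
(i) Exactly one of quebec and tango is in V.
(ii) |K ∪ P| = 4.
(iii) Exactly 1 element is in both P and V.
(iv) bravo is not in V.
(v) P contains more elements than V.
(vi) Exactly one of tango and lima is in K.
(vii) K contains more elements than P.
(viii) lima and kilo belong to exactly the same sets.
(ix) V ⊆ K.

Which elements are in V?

V = {quebec}

From (iv): bravo ∉ V.
Suppose tango ∈ V: no assignment then satisfies all the clues, so tango ∉ V.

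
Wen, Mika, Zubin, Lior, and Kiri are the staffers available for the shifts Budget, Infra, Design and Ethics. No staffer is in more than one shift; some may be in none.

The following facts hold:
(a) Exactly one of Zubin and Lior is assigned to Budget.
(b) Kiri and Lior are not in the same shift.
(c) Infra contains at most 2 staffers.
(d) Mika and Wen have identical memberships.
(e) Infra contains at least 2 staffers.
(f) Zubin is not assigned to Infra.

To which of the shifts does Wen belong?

Wen: Infra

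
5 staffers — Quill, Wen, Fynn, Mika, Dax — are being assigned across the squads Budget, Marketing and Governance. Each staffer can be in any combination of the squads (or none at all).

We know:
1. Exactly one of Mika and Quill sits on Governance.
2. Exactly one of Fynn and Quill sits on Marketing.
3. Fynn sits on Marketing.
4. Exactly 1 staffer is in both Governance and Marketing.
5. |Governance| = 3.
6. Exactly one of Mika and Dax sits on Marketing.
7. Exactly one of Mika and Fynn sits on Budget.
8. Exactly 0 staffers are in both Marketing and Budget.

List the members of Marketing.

From (3): Fynn ∈ Marketing.
(2) (exactly one): Quill ∉ Marketing.
Suppose Wen ∈ Marketing: no assignment then satisfies all the clues, so Wen ∉ Marketing.

Marketing = {Dax, Fynn}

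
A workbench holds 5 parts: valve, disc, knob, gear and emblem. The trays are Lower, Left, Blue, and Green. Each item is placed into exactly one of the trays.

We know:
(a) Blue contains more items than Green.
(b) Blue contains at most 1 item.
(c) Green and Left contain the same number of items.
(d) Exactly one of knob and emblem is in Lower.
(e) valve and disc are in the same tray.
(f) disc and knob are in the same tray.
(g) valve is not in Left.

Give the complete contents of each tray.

From (g): valve ∉ Left.
(e): disc matches valve: disc ∉ Left.
(f): knob matches disc: knob ∉ Left.
Suppose valve ∉ Lower: no assignment then satisfies all the clues, so valve ∈ Lower.

Lower = {disc, gear, knob, valve}; Left = {}; Blue = {emblem}; Green = {}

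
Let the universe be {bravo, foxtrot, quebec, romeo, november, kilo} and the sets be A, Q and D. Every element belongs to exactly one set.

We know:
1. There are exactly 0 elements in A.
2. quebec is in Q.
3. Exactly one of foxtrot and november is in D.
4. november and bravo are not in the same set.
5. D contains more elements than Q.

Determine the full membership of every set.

A = {}; Q = {november, quebec}; D = {bravo, foxtrot, kilo, romeo}

From (2): quebec ∈ Q.
(1): A already has 0, so the rest are out.
Suppose bravo ∈ Q: no assignment then satisfies all the clues, so bravo ∉ Q.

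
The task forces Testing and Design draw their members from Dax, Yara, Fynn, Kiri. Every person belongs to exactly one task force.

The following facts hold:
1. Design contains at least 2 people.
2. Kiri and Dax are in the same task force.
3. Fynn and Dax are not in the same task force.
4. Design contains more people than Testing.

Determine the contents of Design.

Design = {Dax, Kiri, Yara}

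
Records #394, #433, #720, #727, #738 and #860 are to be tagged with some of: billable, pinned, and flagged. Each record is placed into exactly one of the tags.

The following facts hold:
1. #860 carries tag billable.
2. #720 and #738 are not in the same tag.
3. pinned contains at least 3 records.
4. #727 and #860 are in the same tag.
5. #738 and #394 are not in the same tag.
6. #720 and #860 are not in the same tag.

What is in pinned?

pinned = {#394, #433, #720}

From (1): #860 ∈ billable.
(4): #727 matches #860: #727 ∈ billable.
(6): #720 ∉ billable.
Suppose #394 ∉ pinned: no assignment then satisfies all the clues, so #394 ∈ pinned.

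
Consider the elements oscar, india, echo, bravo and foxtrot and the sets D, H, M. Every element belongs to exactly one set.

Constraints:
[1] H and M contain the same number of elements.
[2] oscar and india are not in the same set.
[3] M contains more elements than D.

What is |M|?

2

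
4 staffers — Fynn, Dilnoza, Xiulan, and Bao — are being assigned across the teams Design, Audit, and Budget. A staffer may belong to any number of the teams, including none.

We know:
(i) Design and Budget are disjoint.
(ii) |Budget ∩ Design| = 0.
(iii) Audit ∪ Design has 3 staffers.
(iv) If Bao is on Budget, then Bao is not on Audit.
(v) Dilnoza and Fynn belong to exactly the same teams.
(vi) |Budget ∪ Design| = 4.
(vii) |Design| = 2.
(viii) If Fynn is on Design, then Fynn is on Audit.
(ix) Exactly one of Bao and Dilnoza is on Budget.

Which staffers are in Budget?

Budget = {Bao, Xiulan}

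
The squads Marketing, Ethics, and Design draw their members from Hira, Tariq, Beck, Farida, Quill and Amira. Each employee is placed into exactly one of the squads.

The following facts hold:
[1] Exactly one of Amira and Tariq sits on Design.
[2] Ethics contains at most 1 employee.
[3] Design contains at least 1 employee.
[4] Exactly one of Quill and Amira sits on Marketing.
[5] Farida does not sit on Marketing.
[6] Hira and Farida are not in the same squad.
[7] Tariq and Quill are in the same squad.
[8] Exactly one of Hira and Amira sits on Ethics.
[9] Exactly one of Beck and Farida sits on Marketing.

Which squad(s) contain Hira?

Hira: Ethics

From (5): Farida ∉ Marketing.
(9) (exactly one): Beck ∈ Marketing.
Suppose Hira ∈ Marketing: no assignment then satisfies all the clues, so Hira ∉ Marketing.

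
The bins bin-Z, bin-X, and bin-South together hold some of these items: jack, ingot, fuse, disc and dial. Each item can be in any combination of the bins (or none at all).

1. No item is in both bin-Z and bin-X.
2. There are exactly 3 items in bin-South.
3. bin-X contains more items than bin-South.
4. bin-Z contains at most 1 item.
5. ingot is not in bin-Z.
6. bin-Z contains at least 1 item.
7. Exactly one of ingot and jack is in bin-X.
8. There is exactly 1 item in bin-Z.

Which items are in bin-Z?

bin-Z = {jack}

From (5): ingot ∉ bin-Z.
Suppose jack ∉ bin-Z: no assignment then satisfies all the clues, so jack ∈ bin-Z.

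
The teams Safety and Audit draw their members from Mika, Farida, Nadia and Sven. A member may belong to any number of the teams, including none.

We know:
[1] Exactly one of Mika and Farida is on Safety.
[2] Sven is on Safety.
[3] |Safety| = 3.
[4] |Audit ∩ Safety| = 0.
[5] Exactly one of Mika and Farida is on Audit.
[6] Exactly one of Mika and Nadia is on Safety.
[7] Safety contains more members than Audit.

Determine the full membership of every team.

Safety = {Farida, Nadia, Sven}; Audit = {Mika}

From (2): Sven ∈ Safety.
Suppose Mika ∈ Safety: no assignment then satisfies all the clues, so Mika ∉ Safety.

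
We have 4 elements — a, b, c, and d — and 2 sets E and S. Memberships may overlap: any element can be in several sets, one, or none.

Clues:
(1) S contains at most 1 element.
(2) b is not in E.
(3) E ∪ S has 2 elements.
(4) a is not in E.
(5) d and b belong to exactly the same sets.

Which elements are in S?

S = {a}

From (2): b ∉ E.
From (4): a ∉ E.
(5): d matches b: d ∉ E.
Suppose a ∉ S: no assignment then satisfies all the clues, so a ∈ S.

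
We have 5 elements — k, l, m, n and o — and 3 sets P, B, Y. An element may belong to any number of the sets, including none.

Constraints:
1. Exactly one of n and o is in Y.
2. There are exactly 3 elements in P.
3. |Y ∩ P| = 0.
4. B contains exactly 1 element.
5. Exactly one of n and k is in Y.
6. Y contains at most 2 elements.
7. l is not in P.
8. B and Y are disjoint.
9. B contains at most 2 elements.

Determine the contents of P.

P = {k, m, o}

From (7): l ∉ P.
Suppose k ∉ P: no assignment then satisfies all the clues, so k ∈ P.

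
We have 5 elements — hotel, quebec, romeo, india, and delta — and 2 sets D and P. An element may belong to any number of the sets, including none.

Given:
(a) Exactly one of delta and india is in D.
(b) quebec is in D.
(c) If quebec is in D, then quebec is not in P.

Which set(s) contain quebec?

From (b): quebec ∈ D.
(c): quebec ∉ P.

quebec: D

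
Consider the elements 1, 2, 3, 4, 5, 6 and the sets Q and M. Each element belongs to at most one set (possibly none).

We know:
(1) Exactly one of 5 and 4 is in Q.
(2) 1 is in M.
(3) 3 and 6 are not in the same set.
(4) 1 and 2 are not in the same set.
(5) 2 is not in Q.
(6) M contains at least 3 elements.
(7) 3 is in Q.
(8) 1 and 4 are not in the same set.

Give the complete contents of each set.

From (2): 1 ∈ M.
From (5): 2 ∉ Q.
From (7): 3 ∈ Q.
(3): 6 ∉ Q.
(4): 2 ∉ M.
(8): 4 ∉ M.
(6): only 3 candidates remain for M, so all are in.
(1) (exactly one): 4 ∈ Q.

Q = {3, 4}; M = {1, 5, 6}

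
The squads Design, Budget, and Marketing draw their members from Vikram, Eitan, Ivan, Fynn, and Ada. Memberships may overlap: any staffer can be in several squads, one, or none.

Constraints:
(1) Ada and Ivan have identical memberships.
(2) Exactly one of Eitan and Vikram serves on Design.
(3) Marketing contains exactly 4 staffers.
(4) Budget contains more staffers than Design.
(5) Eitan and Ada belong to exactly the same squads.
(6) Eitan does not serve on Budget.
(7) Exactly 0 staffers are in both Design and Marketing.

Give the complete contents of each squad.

Design = {Vikram}; Budget = {Fynn, Vikram}; Marketing = {Ada, Eitan, Fynn, Ivan}

From (6): Eitan ∉ Budget.
(5): Ada matches Eitan: Ada ∉ Budget.
(1): Ivan matches Ada: Ivan ∉ Budget.
Suppose Vikram ∉ Design: no assignment then satisfies all the clues, so Vikram ∈ Design.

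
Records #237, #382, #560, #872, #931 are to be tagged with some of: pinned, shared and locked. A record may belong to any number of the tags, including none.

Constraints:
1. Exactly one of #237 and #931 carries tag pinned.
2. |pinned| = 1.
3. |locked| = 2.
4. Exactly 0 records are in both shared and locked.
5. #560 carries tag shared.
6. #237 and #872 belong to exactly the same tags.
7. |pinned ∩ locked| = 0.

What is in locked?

locked = {#237, #872}

From (5): #560 ∈ shared.
Suppose #237 ∉ locked: no assignment then satisfies all the clues, so #237 ∈ locked.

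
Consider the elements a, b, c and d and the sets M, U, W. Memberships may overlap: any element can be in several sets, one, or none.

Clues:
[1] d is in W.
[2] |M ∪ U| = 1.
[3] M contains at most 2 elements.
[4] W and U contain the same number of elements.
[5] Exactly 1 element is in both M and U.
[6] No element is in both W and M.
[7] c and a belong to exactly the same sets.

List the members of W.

W = {d}

From (1): d ∈ W.
(6) (disjoint): d ∉ M.
Suppose a ∈ W: no assignment then satisfies all the clues, so a ∉ W.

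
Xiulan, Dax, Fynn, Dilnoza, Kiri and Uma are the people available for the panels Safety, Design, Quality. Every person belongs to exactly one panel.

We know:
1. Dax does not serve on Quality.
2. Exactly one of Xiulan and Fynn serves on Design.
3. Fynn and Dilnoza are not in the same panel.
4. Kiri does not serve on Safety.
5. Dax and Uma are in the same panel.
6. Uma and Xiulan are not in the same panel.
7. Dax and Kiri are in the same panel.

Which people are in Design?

From (1): Dax ∉ Quality.
From (4): Kiri ∉ Safety.
(5): Uma matches Dax: Uma ∉ Quality.
(7): Dax matches Kiri: Dax ∉ Safety.
(7): Kiri matches Dax: Kiri ∉ Quality.
Only one panel left: Dax ∈ Design.
Only one panel left: Kiri ∈ Design.
(5): Uma matches Dax: Uma ∉ Safety.
(5): Uma matches Dax: Uma ∈ Design.
(6): Xiulan ∉ Design.
(2) (exactly one): Fynn ∈ Design.
(3): Dilnoza ∉ Design.

Design = {Dax, Fynn, Kiri, Uma}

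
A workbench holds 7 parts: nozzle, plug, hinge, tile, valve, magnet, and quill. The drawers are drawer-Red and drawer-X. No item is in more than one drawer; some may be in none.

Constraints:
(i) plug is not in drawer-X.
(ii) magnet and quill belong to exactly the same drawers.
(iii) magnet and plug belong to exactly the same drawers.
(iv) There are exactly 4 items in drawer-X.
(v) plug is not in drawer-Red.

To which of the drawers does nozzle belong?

nozzle: drawer-X

From (i): plug ∉ drawer-X.
From (v): plug ∉ drawer-Red.
(iii): magnet matches plug: magnet ∉ drawer-Red.
(iii): magnet matches plug: magnet ∉ drawer-X.
(ii): quill matches magnet: quill ∉ drawer-Red.
(ii): quill matches magnet: quill ∉ drawer-X.
(iv): only 4 candidates remain for drawer-X, so all are in.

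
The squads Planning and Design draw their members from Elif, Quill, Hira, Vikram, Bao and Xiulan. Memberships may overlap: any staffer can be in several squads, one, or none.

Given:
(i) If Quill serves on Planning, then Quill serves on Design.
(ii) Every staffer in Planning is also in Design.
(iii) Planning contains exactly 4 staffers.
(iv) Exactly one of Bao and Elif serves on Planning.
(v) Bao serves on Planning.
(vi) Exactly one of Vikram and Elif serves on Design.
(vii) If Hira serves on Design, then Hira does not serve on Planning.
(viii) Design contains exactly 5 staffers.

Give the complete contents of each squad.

Planning = {Bao, Quill, Vikram, Xiulan}; Design = {Bao, Hira, Quill, Vikram, Xiulan}

From (v): Bao ∈ Planning.
(ii) with Bao ∈ Planning: Bao ∈ Design.
(iv) (exactly one): Elif ∉ Planning.
Suppose Elif ∈ Design: no assignment then satisfies all the clues, so Elif ∉ Design.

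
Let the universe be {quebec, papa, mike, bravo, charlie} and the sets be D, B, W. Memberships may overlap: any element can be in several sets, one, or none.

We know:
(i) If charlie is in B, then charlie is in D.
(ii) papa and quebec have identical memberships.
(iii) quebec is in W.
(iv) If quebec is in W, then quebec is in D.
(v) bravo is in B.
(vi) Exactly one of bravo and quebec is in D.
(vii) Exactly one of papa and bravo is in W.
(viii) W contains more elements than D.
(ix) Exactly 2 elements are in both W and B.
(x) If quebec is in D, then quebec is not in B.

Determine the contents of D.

D = {charlie, papa, quebec}

From (iii): quebec ∈ W.
From (v): bravo ∈ B.
(ii): papa matches quebec: papa ∈ W.
(iv): quebec ∈ D.
(vi) (exactly one): bravo ∉ D.
(vii) (exactly one): bravo ∉ W.
(x): quebec ∉ B.
(ii): papa matches quebec: papa ∈ D.
(ii): papa matches quebec: papa ∉ B.
Suppose mike ∈ D: no assignment then satisfies all the clues, so mike ∉ D.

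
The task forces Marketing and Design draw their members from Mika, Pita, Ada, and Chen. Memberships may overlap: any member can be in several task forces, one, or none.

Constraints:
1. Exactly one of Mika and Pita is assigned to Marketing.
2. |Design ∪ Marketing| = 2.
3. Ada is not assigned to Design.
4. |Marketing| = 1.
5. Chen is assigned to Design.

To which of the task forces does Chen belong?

Chen: Design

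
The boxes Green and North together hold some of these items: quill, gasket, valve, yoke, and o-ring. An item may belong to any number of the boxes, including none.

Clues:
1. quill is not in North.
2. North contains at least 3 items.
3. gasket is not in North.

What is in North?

North = {o-ring, valve, yoke}

From (1): quill ∉ North.
From (3): gasket ∉ North.
(2): only 3 candidates remain for North, so all are in.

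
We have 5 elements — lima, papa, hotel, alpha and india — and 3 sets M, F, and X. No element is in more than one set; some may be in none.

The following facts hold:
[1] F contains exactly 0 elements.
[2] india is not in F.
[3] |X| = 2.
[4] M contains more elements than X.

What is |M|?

3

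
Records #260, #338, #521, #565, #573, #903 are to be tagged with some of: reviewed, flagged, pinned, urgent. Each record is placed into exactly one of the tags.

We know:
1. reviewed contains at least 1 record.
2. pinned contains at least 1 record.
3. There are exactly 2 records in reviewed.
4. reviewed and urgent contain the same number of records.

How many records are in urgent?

2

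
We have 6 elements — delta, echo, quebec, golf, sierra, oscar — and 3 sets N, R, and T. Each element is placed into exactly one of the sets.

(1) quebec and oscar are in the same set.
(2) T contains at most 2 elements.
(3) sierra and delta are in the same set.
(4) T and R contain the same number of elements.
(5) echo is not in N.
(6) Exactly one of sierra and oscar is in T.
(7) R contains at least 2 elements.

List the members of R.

R = {echo, golf}

From (5): echo ∉ N.
Suppose delta ∈ R: no assignment then satisfies all the clues, so delta ∉ R.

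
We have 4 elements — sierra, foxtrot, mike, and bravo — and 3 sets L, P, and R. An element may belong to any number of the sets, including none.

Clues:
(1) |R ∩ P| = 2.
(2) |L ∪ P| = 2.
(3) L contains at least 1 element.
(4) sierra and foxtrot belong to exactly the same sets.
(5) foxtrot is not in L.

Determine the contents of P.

P = {bravo, mike}

From (5): foxtrot ∉ L.
(4): sierra matches foxtrot: sierra ∉ L.
Suppose sierra ∈ P: no assignment then satisfies all the clues, so sierra ∉ P.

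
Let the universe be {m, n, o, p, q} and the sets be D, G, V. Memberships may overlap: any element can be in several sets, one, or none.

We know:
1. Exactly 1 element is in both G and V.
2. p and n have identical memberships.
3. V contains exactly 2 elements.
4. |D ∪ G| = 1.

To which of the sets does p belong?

p: none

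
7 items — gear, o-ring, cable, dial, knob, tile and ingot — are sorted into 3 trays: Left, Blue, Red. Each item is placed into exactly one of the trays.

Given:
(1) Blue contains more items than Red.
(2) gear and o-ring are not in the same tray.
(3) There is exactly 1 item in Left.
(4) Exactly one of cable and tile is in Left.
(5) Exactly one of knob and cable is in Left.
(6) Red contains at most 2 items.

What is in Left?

Left = {cable}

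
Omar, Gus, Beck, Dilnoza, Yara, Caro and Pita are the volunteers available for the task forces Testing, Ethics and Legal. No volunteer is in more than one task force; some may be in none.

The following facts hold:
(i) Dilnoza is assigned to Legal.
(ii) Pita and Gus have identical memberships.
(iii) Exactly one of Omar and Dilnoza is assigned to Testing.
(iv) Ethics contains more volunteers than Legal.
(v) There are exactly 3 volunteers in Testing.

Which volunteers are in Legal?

Legal = {Dilnoza}

From (i): Dilnoza ∈ Legal.
(iii) (exactly one): Omar ∈ Testing.
Suppose Gus ∈ Legal: no assignment then satisfies all the clues, so Gus ∉ Legal.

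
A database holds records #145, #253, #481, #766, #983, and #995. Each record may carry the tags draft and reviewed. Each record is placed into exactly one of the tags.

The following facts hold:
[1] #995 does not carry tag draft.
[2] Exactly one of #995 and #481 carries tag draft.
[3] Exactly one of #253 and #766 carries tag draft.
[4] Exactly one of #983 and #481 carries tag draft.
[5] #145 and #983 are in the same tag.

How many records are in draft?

2

From (1): #995 ∉ draft.
(2) (exactly one): #481 ∈ draft.
(4) (exactly one): #983 ∉ draft.
(5): #145 matches #983: #145 ∉ draft.
Only one tag left: #145 ∈ reviewed.
Only one tag left: #983 ∈ reviewed.
Only one tag left: #995 ∈ reviewed.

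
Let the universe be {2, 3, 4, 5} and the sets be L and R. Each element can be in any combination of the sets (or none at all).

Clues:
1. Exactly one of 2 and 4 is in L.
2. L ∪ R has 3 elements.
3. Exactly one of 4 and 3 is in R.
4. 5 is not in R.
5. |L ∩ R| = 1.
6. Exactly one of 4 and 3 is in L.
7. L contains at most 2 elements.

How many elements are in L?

2

From (4): 5 ∉ R.
Suppose 2 ∉ R: no assignment then satisfies all the clues, so 2 ∈ R.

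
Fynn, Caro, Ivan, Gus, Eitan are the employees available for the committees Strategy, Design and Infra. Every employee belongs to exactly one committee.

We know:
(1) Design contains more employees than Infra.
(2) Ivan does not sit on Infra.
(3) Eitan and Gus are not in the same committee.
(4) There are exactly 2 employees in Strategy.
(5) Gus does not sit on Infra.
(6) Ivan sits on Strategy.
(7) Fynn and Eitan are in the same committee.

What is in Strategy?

Strategy = {Gus, Ivan}

From (2): Ivan ∉ Infra.
From (5): Gus ∉ Infra.
From (6): Ivan ∈ Strategy.
Suppose Fynn ∈ Strategy: no assignment then satisfies all the clues, so Fynn ∉ Strategy.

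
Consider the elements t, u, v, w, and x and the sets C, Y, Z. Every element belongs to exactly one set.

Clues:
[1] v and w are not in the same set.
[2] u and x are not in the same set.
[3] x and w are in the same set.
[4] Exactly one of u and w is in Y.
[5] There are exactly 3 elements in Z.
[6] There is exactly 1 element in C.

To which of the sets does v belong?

v: C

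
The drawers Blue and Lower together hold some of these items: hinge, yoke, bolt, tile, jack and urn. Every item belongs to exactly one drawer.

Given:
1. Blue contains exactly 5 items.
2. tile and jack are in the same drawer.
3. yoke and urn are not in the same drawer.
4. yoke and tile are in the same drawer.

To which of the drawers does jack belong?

jack: Blue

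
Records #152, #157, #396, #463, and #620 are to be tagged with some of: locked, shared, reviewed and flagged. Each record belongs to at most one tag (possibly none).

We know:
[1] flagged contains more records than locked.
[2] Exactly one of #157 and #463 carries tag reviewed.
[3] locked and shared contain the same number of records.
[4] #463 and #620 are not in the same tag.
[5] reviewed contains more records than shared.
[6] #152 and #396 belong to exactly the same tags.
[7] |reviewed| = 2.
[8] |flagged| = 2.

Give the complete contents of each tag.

locked = {}; shared = {}; reviewed = {#157, #620}; flagged = {#152, #396}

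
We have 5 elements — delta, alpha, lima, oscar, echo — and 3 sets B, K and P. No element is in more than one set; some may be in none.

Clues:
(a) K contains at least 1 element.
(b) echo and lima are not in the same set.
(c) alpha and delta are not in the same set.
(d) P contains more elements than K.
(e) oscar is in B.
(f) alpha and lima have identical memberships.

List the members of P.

P = {alpha, lima}

From (e): oscar ∈ B.
Suppose delta ∈ P: no assignment then satisfies all the clues, so delta ∉ P.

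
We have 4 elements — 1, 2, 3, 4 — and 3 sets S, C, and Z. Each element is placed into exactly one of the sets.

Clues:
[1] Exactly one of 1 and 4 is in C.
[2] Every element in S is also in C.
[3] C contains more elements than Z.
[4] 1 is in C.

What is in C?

C = {1, 2, 3}

From (4): 1 ∈ C.
(1) (exactly one): 4 ∉ C.
(2) contrapositive: 4 ∉ S.
Only one set left: 4 ∈ Z.
Suppose 2 ∉ C: no assignment then satisfies all the clues, so 2 ∈ C.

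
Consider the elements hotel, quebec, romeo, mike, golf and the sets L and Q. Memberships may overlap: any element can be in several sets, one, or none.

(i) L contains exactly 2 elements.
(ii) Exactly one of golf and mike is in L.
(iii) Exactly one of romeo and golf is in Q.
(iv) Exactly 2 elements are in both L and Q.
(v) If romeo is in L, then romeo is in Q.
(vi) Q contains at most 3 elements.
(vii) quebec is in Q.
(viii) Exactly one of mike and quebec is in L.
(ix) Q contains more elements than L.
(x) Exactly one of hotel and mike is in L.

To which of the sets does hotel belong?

hotel: none

From (vii): quebec ∈ Q.
Suppose hotel ∈ L: no assignment then satisfies all the clues, so hotel ∉ L.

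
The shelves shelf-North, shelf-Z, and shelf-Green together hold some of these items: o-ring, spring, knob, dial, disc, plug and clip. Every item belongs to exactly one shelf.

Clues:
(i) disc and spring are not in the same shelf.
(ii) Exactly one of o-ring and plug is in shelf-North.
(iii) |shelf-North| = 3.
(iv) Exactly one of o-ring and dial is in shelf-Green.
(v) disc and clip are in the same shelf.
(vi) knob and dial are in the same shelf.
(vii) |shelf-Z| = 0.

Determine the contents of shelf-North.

(vii): shelf-Z already has 0, so the rest are out.
Suppose o-ring ∉ shelf-North: no assignment then satisfies all the clues, so o-ring ∈ shelf-North.

shelf-North = {clip, disc, o-ring}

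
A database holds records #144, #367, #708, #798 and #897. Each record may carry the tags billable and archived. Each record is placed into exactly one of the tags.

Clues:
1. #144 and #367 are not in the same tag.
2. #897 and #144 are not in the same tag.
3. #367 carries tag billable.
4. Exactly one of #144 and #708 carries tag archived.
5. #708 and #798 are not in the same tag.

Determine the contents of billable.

billable = {#367, #708, #897}

From (3): #367 ∈ billable.
(1): #144 ∉ billable.
Only one tag left: #144 ∈ archived.
(2): #897 ∉ archived.
(4) (exactly one): #708 ∉ archived.
Only one tag left: #708 ∈ billable.
Only one tag left: #897 ∈ billable.
(5): #798 ∉ billable.
Only one tag left: #798 ∈ archived.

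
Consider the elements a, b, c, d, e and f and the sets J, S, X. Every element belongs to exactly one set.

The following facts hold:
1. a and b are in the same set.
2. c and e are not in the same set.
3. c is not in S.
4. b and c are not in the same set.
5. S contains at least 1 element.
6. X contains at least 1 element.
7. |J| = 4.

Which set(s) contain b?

From (3): c ∉ S.
Suppose b ∉ J: no assignment then satisfies all the clues, so b ∈ J.

b: J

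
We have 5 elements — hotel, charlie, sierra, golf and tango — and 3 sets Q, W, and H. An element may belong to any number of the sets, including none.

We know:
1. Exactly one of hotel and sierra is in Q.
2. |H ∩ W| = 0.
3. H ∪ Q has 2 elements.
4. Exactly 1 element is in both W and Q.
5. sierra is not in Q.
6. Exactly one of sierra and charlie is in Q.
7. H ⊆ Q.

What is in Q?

Q = {charlie, hotel}

From (5): sierra ∉ Q.
(1) (exactly one): hotel ∈ Q.
(6) (exactly one): charlie ∈ Q.
(7) contrapositive: sierra ∉ H.
Suppose golf ∈ Q: no assignment then satisfies all the clues, so golf ∉ Q.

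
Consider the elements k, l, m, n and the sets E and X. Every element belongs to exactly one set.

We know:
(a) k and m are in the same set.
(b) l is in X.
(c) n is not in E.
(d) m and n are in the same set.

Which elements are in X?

X = {k, l, m, n}

From (b): l ∈ X.
From (c): n ∉ E.
(d): m matches n: m ∉ E.
Only one set left: m ∈ X.
Only one set left: n ∈ X.
(a): k matches m: k ∉ E.
(a): k matches m: k ∈ X.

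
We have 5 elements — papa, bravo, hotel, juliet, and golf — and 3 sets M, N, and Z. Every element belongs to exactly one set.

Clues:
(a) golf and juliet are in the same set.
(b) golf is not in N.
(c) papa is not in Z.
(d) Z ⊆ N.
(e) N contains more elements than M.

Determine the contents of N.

N = {bravo, hotel, papa}

From (b): golf ∉ N.
From (c): papa ∉ Z.
(a): juliet matches golf: juliet ∉ N.
(d) contrapositive: juliet ∉ Z.
(d) contrapositive: golf ∉ Z.
Only one set left: juliet ∈ M.
Only one set left: golf ∈ M.
Suppose papa ∉ N: no assignment then satisfies all the clues, so papa ∈ N.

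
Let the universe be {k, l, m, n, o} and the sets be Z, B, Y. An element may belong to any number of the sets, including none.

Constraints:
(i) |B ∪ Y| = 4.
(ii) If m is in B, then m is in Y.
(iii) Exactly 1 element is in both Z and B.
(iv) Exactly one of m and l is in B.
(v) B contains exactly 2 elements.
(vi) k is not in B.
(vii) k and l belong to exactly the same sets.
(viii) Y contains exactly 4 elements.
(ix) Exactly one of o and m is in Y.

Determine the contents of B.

B = {m, n}

From (vi): k ∉ B.
(vii): l matches k: l ∉ B.
(iv) (exactly one): m ∈ B.
(ii): m ∈ Y.
(ix) (exactly one): o ∉ Y.
(viii): only 4 candidates remain for Y, so all are in.
Suppose n ∉ B: no assignment then satisfies all the clues, so n ∈ B.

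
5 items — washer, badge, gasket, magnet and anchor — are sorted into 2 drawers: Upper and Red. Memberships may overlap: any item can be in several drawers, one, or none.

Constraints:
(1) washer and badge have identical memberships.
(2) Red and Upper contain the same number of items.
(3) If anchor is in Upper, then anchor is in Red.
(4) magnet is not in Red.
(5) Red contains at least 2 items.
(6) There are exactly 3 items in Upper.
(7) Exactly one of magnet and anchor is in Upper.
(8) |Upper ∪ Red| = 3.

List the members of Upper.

Upper = {anchor, badge, washer}

From (4): magnet ∉ Red.
Suppose washer ∉ Upper: no assignment then satisfies all the clues, so washer ∈ Upper.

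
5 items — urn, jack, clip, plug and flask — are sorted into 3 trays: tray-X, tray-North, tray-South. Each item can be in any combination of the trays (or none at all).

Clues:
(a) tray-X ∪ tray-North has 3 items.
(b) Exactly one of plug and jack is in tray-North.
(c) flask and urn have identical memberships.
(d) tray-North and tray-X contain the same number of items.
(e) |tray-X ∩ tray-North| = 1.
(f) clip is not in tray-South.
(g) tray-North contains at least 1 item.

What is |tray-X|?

2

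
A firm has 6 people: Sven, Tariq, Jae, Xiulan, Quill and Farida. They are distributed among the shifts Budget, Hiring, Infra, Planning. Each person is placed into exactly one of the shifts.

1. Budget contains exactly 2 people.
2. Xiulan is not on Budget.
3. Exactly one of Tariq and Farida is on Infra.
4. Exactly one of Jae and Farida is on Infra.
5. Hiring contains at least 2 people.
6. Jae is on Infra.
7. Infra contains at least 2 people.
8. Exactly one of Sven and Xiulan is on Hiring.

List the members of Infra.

From (2): Xiulan ∉ Budget.
From (6): Jae ∈ Infra.
(4) (exactly one): Farida ∉ Infra.
(3) (exactly one): Tariq ∈ Infra.
Suppose Sven ∈ Infra: no assignment then satisfies all the clues, so Sven ∉ Infra.

Infra = {Jae, Tariq}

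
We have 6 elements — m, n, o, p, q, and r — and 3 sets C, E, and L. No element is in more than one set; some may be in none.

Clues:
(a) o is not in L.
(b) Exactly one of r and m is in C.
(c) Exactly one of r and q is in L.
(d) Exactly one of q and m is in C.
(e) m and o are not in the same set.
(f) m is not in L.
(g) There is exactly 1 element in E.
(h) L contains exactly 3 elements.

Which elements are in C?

C = {m}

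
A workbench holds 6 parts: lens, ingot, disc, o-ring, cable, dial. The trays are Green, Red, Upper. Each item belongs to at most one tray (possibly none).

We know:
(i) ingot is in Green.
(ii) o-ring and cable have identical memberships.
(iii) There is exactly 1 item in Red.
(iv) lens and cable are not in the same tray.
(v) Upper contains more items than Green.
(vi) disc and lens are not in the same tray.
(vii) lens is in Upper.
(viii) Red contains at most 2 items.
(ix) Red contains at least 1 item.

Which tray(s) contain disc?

disc: Red

From (i): ingot ∈ Green.
From (vii): lens ∈ Upper.
(iv): cable ∉ Upper.
(vi): disc ∉ Upper.
(ii): o-ring matches cable: o-ring ∉ Upper.
Suppose disc ∈ Green: no assignment then satisfies all the clues, so disc ∉ Green.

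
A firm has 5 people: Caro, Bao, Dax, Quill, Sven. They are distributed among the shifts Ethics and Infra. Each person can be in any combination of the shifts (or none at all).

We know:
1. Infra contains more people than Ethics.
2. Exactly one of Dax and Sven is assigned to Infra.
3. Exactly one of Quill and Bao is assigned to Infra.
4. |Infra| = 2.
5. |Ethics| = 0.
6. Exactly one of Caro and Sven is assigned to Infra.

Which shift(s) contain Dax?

(5): Ethics already has 0, so the rest are out.
Suppose Dax ∈ Infra: no assignment then satisfies all the clues, so Dax ∉ Infra.

Dax: none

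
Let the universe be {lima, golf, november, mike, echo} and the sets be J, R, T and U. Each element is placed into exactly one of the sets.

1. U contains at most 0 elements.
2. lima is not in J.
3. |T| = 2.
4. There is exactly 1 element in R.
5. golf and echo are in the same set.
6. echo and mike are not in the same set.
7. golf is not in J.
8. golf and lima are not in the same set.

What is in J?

From (2): lima ∉ J.
From (7): golf ∉ J.
(1): U already has 0, so the rest are out.
(5): echo matches golf: echo ∉ J.
Suppose november ∉ J: no assignment then satisfies all the clues, so november ∈ J.

J = {mike, november}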